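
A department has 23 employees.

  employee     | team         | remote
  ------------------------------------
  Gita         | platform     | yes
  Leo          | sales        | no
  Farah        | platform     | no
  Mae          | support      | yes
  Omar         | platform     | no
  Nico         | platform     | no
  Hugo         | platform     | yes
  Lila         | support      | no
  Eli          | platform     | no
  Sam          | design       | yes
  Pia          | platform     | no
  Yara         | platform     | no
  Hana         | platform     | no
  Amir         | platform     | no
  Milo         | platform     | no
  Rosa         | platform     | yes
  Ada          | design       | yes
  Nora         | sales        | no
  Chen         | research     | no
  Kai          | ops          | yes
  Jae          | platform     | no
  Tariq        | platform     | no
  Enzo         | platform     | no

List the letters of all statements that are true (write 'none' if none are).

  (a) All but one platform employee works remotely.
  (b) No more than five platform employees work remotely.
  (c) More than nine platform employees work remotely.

(b)

|A| = 15, |A ∩ B| = 3, |A ∖ B| = 12.
(a) |A ∖ B| = 1: fails.
(b) |A ∩ B| ≤ 5: holds.
(c) |A ∩ B| > 9: fails.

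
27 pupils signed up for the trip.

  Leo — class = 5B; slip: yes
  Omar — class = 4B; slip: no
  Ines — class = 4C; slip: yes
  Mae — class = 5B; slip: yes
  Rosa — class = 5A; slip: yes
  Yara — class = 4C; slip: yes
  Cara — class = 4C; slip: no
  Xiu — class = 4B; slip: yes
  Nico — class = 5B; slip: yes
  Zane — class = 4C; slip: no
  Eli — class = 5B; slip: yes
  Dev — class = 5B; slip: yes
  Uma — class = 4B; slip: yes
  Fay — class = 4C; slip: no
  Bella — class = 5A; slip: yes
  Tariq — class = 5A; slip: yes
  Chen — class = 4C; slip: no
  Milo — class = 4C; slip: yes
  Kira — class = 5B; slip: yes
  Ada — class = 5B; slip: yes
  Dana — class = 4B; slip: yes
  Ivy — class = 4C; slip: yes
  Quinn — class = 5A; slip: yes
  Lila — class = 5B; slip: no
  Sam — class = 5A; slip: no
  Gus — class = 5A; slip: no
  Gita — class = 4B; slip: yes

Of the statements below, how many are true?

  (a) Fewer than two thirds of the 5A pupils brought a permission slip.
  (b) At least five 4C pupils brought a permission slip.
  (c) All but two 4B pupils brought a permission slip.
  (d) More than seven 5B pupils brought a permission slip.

(a) 5A: |A| = 6, |A ∩ B| = 4; needs |A ∩ B| / |A| < 2/3 — false.
(b) 4C: |A| = 8, |A ∩ B| = 4; needs |A ∩ B| ≥ 5 — false.
(c) 4B: |A| = 5, |A ∩ B| = 4; needs |A ∖ B| = 2 — false.
(d) 5B: |A| = 8, |A ∩ B| = 7; needs |A ∩ B| > 7 — false.

0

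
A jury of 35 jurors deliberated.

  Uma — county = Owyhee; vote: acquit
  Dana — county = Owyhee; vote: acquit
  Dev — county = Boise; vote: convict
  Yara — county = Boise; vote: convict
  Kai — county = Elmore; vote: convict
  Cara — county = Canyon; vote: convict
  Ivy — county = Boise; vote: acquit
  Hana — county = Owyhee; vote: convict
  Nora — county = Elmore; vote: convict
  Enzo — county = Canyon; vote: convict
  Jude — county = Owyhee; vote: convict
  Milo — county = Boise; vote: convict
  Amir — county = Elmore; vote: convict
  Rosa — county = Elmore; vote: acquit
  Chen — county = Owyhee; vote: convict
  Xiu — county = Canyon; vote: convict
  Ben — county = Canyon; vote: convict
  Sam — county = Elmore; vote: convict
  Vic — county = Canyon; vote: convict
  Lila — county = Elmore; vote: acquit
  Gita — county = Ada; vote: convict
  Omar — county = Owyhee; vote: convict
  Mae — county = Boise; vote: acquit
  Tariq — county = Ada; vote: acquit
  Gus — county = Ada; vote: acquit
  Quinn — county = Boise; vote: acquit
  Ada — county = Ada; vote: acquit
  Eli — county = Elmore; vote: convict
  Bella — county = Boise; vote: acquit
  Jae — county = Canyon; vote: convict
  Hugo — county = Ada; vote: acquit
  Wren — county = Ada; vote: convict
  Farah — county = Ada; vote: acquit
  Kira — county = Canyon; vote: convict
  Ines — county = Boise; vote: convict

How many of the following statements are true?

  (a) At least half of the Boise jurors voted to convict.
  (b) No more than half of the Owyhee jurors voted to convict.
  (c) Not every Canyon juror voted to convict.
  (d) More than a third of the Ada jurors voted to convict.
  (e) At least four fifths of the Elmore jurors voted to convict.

(a) Boise: |A| = 8, |A ∩ B| = 4; needs |A ∩ B| ≥ |A ∖ B| — true.
(b) Owyhee: |A| = 6, |A ∩ B| = 4; needs |A ∩ B| ≤ |A ∖ B| — false.
(c) Canyon: |A| = 7, |A ∩ B| = 7; needs A ⊄ B (|A ∖ B| ≥ 1) — false.
(d) Ada: |A| = 7, |A ∩ B| = 2; needs |A ∩ B| / |A| > 1/3 — false.
(e) Elmore: |A| = 7, |A ∩ B| = 5; needs |A ∩ B| / |A| ≥ 4/5 — false.

1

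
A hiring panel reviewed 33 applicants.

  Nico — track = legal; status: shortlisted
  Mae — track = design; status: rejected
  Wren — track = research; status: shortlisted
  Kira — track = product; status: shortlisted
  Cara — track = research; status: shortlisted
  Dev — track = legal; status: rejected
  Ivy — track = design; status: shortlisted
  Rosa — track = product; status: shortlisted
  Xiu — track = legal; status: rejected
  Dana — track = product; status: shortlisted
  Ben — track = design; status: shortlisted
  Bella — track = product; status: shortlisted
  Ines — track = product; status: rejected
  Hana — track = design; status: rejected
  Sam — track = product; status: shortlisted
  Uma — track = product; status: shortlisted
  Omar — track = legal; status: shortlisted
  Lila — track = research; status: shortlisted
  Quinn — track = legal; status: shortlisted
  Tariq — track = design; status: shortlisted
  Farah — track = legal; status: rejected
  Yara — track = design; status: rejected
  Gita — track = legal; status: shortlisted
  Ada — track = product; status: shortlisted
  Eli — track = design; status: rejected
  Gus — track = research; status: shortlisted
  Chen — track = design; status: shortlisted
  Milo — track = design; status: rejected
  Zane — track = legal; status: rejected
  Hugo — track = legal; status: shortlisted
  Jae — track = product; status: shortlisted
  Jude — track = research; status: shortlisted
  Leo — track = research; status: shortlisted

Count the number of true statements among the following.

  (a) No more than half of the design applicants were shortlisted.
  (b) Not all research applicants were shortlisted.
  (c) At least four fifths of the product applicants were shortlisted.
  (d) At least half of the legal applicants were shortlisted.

3

(a) design: |A| = 9, |A ∩ B| = 4; needs |A ∩ B| ≤ |A ∖ B| — true.
(b) research: |A| = 6, |A ∩ B| = 6; needs A ⊄ B (|A ∖ B| ≥ 1) — false.
(c) product: |A| = 9, |A ∩ B| = 8; needs |A ∩ B| / |A| ≥ 4/5 — true.
(d) legal: |A| = 9, |A ∩ B| = 5; needs |A ∩ B| ≥ |A ∖ B| — true.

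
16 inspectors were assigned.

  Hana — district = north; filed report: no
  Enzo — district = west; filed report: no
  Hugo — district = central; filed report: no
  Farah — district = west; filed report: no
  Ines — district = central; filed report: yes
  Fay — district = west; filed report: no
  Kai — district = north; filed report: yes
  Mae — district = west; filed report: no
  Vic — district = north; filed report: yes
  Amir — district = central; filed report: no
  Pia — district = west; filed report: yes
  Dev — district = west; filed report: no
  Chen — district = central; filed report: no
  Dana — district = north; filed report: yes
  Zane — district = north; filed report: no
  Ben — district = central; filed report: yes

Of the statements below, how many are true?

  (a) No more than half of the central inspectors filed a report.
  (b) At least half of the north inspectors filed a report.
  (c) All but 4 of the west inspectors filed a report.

2

(a) central: |A| = 5, |A ∩ B| = 2; needs |A ∩ B| ≤ |A ∖ B| — true.
(b) north: |A| = 5, |A ∩ B| = 3; needs |A ∩ B| ≥ |A ∖ B| — true.
(c) west: |A| = 6, |A ∩ B| = 1; needs |A ∖ B| = 4 — false.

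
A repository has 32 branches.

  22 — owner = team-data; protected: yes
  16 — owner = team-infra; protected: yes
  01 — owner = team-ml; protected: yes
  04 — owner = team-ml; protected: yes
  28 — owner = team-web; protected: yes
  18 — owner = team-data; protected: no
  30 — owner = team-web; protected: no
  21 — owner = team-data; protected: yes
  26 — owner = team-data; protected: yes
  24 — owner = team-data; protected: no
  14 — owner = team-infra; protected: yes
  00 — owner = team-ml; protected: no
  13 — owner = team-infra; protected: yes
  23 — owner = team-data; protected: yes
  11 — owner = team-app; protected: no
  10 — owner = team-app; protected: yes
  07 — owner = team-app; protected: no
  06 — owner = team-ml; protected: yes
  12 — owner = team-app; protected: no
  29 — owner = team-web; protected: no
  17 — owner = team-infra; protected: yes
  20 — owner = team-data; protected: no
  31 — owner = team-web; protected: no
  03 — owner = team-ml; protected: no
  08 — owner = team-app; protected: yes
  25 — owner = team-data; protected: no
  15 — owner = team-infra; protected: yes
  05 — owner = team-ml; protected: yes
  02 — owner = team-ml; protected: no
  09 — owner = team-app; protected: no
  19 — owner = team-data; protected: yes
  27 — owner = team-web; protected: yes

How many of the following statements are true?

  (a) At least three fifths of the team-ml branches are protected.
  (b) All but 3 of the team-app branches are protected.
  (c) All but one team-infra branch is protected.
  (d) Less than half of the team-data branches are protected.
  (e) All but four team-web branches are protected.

0

(a) team-ml: |A| = 7, |A ∩ B| = 4; needs |A ∩ B| / |A| ≥ 3/5 — false.
(b) team-app: |A| = 6, |A ∩ B| = 2; needs |A ∖ B| = 3 — false.
(c) team-infra: |A| = 5, |A ∩ B| = 5; needs |A ∖ B| = 1 — false.
(d) team-data: |A| = 9, |A ∩ B| = 5; needs |A ∩ B| < |A ∖ B| — false.
(e) team-web: |A| = 5, |A ∩ B| = 2; needs |A ∖ B| = 4 — false.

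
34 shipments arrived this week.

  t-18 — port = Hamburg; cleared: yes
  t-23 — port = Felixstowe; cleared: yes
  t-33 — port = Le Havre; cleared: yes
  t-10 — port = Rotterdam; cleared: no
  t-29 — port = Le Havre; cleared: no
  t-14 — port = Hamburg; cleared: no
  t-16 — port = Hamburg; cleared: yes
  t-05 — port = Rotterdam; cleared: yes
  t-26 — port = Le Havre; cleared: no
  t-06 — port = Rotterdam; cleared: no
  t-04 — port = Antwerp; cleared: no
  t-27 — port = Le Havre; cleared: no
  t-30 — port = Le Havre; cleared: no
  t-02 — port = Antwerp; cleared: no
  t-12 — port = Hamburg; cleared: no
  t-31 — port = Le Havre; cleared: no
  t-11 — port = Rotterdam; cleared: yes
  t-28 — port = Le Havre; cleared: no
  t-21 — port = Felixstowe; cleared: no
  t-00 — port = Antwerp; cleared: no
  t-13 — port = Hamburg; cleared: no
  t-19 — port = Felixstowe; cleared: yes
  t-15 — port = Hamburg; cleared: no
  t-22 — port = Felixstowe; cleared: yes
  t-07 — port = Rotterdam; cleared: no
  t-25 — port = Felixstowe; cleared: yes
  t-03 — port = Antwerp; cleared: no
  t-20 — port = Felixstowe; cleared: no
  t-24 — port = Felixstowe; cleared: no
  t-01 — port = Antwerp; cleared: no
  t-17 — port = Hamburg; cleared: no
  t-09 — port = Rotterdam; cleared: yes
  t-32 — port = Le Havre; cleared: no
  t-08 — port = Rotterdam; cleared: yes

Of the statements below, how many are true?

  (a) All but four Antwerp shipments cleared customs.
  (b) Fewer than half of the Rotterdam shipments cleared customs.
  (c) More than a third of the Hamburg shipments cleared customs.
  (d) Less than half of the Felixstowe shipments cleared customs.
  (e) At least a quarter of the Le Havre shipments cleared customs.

0

(a) Antwerp: |A| = 5, |A ∩ B| = 0; needs |A ∖ B| = 4 — false.
(b) Rotterdam: |A| = 7, |A ∩ B| = 4; needs |A ∩ B| < |A ∖ B| — false.
(c) Hamburg: |A| = 7, |A ∩ B| = 2; needs |A ∩ B| / |A| > 1/3 — false.
(d) Felixstowe: |A| = 7, |A ∩ B| = 4; needs |A ∩ B| < |A ∖ B| — false.
(e) Le Havre: |A| = 8, |A ∩ B| = 1; needs |A ∩ B| / |A| ≥ 1/4 — false.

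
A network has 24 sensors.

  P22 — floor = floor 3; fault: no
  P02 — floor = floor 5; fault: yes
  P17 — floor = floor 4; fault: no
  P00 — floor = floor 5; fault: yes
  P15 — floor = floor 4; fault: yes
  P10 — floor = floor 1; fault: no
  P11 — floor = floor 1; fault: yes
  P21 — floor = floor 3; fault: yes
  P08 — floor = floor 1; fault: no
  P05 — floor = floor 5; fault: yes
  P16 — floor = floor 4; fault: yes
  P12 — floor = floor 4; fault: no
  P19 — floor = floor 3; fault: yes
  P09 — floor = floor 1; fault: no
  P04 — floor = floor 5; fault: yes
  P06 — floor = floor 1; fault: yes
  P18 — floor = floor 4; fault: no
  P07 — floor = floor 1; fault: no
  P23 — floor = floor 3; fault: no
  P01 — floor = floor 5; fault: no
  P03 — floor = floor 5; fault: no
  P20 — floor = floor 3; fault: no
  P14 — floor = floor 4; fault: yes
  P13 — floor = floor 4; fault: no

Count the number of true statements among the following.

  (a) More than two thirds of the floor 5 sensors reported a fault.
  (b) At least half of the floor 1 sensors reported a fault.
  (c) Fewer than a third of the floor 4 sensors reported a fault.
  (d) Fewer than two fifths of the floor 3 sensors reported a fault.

0

(a) floor 5: |A| = 6, |A ∩ B| = 4; needs |A ∩ B| / |A| > 2/3 — false.
(b) floor 1: |A| = 6, |A ∩ B| = 2; needs |A ∩ B| ≥ |A ∖ B| — false.
(c) floor 4: |A| = 7, |A ∩ B| = 3; needs |A ∩ B| / |A| < 1/3 — false.
(d) floor 3: |A| = 5, |A ∩ B| = 2; needs |A ∩ B| / |A| < 2/5 — false.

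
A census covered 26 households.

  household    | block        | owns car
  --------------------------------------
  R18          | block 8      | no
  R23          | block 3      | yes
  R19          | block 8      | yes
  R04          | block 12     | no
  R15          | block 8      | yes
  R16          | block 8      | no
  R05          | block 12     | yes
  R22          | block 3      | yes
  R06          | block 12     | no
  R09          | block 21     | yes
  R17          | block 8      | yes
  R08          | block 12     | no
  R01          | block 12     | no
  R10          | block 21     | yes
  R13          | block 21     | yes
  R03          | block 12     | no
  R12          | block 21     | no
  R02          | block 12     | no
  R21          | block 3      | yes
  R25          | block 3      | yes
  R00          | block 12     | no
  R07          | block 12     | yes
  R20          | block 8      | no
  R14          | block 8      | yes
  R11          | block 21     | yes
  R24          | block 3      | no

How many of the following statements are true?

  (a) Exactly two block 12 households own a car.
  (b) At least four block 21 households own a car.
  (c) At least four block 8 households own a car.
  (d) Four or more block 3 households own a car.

4

(a) block 12: |A| = 9, |A ∩ B| = 2; needs |A ∩ B| = 2 — true.
(b) block 21: |A| = 5, |A ∩ B| = 4; needs |A ∩ B| ≥ 4 — true.
(c) block 8: |A| = 7, |A ∩ B| = 4; needs |A ∩ B| ≥ 4 — true.
(d) block 3: |A| = 5, |A ∩ B| = 4; needs |A ∩ B| ≥ 4 — true.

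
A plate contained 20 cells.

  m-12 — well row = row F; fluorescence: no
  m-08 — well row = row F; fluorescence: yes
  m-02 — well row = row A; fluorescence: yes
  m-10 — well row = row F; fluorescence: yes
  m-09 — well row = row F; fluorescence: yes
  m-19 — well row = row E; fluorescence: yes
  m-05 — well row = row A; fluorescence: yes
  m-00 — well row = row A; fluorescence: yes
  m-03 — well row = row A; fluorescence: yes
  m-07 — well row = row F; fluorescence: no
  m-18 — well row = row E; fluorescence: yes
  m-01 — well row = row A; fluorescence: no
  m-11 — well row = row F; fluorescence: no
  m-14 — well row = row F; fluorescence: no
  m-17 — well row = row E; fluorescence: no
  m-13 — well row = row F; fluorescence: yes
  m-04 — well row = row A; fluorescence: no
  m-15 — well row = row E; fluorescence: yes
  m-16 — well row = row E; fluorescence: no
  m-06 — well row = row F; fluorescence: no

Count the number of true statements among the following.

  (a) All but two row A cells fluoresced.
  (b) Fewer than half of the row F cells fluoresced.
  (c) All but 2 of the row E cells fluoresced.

(a) row A: |A| = 6, |A ∩ B| = 4; needs |A ∖ B| = 2 — true.
(b) row F: |A| = 9, |A ∩ B| = 4; needs |A ∩ B| < |A ∖ B| — true.
(c) row E: |A| = 5, |A ∩ B| = 3; needs |A ∖ B| = 2 — true.

3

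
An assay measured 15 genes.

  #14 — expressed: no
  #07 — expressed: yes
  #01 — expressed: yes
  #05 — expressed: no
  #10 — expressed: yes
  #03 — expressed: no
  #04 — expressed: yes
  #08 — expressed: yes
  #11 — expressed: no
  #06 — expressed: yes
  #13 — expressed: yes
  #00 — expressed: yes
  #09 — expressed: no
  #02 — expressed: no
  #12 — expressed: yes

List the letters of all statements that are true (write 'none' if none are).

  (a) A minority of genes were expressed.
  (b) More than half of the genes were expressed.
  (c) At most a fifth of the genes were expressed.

(b)

|A| = 15, |A ∩ B| = 9, |A ∖ B| = 6.
(a) |A ∩ B| < |A ∖ B|: fails.
(b) |A ∩ B| > |A ∖ B|: holds.
(c) |A ∩ B| / |A| ≤ 1/5: fails.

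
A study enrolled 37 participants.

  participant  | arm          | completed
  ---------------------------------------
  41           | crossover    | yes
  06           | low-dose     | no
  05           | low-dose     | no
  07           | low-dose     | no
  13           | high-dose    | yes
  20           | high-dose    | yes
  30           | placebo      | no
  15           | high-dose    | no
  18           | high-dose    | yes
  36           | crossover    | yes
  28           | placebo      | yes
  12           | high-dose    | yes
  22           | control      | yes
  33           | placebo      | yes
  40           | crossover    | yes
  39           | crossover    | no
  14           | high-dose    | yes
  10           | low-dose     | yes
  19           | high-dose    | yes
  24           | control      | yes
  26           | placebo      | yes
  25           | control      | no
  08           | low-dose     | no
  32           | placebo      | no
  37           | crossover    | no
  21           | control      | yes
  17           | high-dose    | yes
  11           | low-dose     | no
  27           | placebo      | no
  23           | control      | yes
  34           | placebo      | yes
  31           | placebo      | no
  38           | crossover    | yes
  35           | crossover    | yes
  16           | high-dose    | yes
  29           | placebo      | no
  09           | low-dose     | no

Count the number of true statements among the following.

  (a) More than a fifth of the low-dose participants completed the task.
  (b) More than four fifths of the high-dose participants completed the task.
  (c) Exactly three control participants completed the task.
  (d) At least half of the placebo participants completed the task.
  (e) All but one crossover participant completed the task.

(a) low-dose: |A| = 7, |A ∩ B| = 1; needs |A ∩ B| / |A| > 1/5 — false.
(b) high-dose: |A| = 9, |A ∩ B| = 8; needs |A ∩ B| / |A| > 4/5 — true.
(c) control: |A| = 5, |A ∩ B| = 4; needs |A ∩ B| = 3 — false.
(d) placebo: |A| = 9, |A ∩ B| = 4; needs |A ∩ B| ≥ |A ∖ B| — false.
(e) crossover: |A| = 7, |A ∩ B| = 5; needs |A ∖ B| = 1 — false.

1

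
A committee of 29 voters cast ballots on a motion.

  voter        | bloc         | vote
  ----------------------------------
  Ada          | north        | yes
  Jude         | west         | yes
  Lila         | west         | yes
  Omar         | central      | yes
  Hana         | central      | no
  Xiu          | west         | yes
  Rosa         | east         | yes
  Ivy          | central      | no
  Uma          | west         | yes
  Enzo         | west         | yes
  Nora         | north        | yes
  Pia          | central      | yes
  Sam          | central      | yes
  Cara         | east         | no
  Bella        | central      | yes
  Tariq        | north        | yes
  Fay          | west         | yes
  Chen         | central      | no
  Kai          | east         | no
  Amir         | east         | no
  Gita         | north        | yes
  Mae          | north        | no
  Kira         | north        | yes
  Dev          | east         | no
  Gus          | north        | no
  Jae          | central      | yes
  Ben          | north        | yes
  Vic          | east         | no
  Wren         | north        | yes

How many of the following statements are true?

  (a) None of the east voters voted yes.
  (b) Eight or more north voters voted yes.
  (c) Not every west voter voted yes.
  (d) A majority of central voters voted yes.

1

(a) east: |A| = 6, |A ∩ B| = 1; needs A ∩ B = ∅ (|A ∩ B| = 0) — false.
(b) north: |A| = 9, |A ∩ B| = 7; needs |A ∩ B| ≥ 8 — false.
(c) west: |A| = 6, |A ∩ B| = 6; needs A ⊄ B (|A ∖ B| ≥ 1) — false.
(d) central: |A| = 8, |A ∩ B| = 5; needs |A ∩ B| > |A ∖ B| — true.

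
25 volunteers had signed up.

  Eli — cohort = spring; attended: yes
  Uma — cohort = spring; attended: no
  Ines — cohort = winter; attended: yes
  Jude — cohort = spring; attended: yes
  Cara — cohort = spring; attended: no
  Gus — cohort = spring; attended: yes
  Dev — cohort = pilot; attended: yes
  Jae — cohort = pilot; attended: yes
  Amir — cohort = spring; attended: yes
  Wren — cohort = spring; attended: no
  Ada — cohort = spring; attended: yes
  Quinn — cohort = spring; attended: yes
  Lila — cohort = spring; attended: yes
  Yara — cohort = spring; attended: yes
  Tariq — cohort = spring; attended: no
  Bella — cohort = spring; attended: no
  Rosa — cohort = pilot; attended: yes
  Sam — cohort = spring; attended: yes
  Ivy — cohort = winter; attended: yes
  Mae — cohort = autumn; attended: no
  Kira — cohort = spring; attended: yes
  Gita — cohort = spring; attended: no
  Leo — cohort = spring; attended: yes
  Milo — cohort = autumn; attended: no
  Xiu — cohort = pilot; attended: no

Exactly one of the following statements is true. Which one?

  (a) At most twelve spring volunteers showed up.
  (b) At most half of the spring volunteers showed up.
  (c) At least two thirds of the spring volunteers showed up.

|A| = 17, |A ∩ B| = 11, |A ∖ B| = 6.
(a) requires |A ∩ B| ≤ 12: true.
(b) requires |A ∩ B| ≤ |A ∖ B|: false.
(c) requires |A ∩ B| / |A| ≥ 2/3: false.

(a)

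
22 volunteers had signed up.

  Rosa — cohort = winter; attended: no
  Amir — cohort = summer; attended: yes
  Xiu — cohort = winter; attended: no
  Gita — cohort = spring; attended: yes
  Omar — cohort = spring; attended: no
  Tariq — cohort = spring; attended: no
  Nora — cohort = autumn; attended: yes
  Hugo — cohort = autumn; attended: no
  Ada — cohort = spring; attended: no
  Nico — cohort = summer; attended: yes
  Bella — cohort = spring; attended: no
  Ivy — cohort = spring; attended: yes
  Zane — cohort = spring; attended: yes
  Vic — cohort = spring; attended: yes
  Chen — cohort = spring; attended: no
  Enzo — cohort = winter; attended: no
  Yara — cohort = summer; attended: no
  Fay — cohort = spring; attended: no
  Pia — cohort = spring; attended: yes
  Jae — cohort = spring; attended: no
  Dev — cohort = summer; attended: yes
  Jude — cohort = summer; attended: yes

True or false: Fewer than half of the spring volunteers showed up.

True

'Fewer than half of the spring volunteers showed up' holds iff |A ∩ B| < |A ∖ B|.
A (the restrictor) = {Gita, Omar, Tariq, Ada, Bella, Ivy, Zane, Vic, Chen, Fay, Pia, Jae}, |A| = 12.
A ∩ B = {Gita, Ivy, Zane, Vic, Pia}, so |A ∩ B| = 5.
A ∖ B = {Omar, Tariq, Ada, Bella, Chen, Fay, Jae}, so |A ∖ B| = 7.
5 < 7, so the statement is true.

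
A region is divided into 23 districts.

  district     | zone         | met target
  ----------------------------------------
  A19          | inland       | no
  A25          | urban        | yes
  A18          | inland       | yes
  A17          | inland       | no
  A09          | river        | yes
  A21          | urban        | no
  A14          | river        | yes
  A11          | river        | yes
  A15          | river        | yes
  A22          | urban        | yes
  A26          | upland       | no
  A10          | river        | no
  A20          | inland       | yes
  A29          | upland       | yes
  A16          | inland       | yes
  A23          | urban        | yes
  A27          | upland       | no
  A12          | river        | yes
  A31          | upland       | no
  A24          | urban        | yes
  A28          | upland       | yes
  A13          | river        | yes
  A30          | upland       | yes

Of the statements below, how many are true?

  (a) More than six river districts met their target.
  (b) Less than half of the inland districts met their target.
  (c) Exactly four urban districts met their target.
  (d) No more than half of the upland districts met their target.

(a) river: |A| = 7, |A ∩ B| = 6; needs |A ∩ B| > 6 — false.
(b) inland: |A| = 5, |A ∩ B| = 3; needs |A ∩ B| < |A ∖ B| — false.
(c) urban: |A| = 5, |A ∩ B| = 4; needs |A ∩ B| = 4 — true.
(d) upland: |A| = 6, |A ∩ B| = 3; needs |A ∩ B| ≤ |A ∖ B| — true.

2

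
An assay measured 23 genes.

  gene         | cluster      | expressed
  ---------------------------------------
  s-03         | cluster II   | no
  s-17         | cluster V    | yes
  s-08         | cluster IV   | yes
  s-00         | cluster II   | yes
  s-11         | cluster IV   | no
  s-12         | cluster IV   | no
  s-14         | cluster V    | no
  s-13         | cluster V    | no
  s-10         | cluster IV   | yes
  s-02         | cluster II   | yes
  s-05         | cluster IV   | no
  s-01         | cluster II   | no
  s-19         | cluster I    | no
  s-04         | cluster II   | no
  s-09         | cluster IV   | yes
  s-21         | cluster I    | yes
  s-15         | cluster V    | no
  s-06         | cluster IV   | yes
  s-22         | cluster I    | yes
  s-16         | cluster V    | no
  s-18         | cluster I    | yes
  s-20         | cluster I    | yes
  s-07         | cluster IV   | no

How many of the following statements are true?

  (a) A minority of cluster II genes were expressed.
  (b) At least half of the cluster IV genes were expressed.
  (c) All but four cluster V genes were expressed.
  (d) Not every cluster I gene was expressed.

(a) cluster II: |A| = 5, |A ∩ B| = 2; needs |A ∩ B| < |A ∖ B| — true.
(b) cluster IV: |A| = 8, |A ∩ B| = 4; needs |A ∩ B| ≥ |A ∖ B| — true.
(c) cluster V: |A| = 5, |A ∩ B| = 1; needs |A ∖ B| = 4 — true.
(d) cluster I: |A| = 5, |A ∩ B| = 4; needs A ⊄ B (|A ∖ B| ≥ 1) — true.

4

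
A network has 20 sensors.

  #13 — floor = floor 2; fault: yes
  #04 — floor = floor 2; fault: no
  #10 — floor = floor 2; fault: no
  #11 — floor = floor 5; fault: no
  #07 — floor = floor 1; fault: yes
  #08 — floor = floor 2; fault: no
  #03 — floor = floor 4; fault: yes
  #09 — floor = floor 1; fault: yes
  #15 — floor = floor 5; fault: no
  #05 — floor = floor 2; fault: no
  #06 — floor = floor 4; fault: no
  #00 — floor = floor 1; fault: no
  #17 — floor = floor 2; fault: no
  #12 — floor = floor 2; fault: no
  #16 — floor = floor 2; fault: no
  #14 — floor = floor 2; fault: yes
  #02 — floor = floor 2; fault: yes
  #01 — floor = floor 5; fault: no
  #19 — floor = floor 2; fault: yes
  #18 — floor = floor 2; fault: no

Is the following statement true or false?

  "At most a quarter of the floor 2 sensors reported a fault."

The determiner here denotes the relation: |A ∩ B| / |A| ≤ 1/4.
A (the restrictor) = {#13, #04, #10, #08, #05, #17, #12, #16, #14, #02, #19, #18}, |A| = 12.
A ∩ B = {#13, #14, #02, #19}, so |A ∩ B| = 4.
A ∖ B = {#04, #10, #08, #05, #17, #12, #16, #18}, so |A ∖ B| = 8.
|A ∩ B|/|A| = 4/12, so the statement is false.

False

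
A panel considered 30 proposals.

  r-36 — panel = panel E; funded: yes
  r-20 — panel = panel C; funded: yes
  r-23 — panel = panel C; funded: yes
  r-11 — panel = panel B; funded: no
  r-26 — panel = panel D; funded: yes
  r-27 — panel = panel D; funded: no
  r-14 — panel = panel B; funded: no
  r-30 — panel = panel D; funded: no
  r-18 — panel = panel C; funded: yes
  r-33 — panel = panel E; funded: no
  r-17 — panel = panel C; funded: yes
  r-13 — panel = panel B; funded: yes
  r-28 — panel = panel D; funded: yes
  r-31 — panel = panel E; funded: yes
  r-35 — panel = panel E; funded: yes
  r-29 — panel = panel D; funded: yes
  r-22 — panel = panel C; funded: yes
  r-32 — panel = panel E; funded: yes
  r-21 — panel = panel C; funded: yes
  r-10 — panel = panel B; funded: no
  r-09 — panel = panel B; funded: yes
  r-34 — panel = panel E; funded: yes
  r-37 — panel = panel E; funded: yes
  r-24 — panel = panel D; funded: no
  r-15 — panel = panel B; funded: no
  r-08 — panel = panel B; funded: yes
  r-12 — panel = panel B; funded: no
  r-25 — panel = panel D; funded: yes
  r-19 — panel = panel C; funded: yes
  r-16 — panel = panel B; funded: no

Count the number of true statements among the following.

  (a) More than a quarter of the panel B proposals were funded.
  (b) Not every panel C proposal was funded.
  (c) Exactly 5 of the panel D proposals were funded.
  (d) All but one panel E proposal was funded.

(a) panel B: |A| = 9, |A ∩ B| = 3; needs |A ∩ B| / |A| > 1/4 — true.
(b) panel C: |A| = 7, |A ∩ B| = 7; needs A ⊄ B (|A ∖ B| ≥ 1) — false.
(c) panel D: |A| = 7, |A ∩ B| = 4; needs |A ∩ B| = 5 — false.
(d) panel E: |A| = 7, |A ∩ B| = 6; needs |A ∖ B| = 1 — true.

2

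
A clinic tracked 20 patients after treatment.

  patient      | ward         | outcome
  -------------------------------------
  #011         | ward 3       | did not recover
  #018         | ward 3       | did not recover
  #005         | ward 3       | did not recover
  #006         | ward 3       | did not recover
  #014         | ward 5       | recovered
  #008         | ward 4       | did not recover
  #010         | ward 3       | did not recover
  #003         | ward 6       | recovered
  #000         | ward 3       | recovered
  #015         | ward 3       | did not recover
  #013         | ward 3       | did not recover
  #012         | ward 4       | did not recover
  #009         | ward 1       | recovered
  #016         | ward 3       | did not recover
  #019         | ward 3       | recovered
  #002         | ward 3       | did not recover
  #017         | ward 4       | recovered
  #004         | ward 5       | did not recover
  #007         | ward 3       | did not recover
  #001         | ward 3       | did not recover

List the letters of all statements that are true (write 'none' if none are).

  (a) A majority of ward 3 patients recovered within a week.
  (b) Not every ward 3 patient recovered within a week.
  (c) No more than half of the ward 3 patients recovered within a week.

(b), (c)

|A| = 13, |A ∩ B| = 2, |A ∖ B| = 11.
(a) |A ∩ B| > |A ∖ B|: fails.
(b) A ⊄ B (|A ∖ B| ≥ 1): holds.
(c) |A ∩ B| ≤ |A ∖ B|: holds.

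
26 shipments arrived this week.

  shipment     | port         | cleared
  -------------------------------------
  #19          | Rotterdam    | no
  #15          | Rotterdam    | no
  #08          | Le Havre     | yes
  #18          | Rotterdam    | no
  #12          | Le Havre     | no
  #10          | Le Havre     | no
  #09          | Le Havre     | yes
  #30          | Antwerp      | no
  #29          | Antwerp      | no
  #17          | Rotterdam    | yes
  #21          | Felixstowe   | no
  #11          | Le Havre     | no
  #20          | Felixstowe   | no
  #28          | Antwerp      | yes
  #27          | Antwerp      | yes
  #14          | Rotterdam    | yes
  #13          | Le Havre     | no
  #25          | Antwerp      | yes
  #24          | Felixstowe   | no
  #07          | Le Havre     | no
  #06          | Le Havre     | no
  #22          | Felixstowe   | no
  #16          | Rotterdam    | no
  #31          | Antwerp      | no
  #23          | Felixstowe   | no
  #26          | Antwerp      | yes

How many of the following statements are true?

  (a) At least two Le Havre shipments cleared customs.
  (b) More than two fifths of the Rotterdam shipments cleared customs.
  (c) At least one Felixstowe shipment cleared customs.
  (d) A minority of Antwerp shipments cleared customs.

1

(a) Le Havre: |A| = 8, |A ∩ B| = 2; needs |A ∩ B| ≥ 2 — true.
(b) Rotterdam: |A| = 6, |A ∩ B| = 2; needs |A ∩ B| / |A| > 2/5 — false.
(c) Felixstowe: |A| = 5, |A ∩ B| = 0; needs A ∩ B ≠ ∅ (|A ∩ B| ≥ 1) — false.
(d) Antwerp: |A| = 7, |A ∩ B| = 4; needs |A ∩ B| < |A ∖ B| — false.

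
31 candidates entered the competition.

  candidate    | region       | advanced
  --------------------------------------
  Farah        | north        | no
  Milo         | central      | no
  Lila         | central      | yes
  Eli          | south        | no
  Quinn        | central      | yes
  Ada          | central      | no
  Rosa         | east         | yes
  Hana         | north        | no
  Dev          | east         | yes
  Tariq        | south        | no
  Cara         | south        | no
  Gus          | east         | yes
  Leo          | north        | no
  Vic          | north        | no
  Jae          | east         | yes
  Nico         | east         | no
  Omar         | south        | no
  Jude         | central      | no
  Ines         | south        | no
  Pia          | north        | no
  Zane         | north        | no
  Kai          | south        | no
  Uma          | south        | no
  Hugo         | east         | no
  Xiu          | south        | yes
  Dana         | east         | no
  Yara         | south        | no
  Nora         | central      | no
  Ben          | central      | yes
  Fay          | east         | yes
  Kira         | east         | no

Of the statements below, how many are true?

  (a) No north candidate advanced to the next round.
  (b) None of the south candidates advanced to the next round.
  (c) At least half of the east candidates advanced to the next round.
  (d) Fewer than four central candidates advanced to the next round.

3

(a) north: |A| = 6, |A ∩ B| = 0; needs A ∩ B = ∅ (|A ∩ B| = 0) — true.
(b) south: |A| = 9, |A ∩ B| = 1; needs A ∩ B = ∅ (|A ∩ B| = 0) — false.
(c) east: |A| = 9, |A ∩ B| = 5; needs |A ∩ B| ≥ |A ∖ B| — true.
(d) central: |A| = 7, |A ∩ B| = 3; needs |A ∩ B| < 4 — true.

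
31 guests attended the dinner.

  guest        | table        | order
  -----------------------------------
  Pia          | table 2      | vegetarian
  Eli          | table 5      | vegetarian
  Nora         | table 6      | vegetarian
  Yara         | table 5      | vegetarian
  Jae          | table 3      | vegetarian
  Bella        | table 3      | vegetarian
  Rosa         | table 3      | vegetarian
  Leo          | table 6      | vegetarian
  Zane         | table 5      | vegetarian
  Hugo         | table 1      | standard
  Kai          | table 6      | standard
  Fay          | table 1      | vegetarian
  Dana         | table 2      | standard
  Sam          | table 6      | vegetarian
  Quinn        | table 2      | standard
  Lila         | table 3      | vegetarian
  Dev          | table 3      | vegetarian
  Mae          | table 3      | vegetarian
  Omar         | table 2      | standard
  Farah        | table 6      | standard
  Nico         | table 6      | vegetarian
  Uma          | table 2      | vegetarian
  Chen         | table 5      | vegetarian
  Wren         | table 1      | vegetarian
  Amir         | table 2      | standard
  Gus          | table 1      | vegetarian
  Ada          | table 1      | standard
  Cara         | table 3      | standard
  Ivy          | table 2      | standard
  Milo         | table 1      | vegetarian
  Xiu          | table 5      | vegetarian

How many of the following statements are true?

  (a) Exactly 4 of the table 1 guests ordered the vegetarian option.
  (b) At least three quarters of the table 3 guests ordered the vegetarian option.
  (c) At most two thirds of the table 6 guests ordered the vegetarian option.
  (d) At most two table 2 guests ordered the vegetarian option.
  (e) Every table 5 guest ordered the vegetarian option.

(a) table 1: |A| = 6, |A ∩ B| = 4; needs |A ∩ B| = 4 — true.
(b) table 3: |A| = 7, |A ∩ B| = 6; needs |A ∩ B| / |A| ≥ 3/4 — true.
(c) table 6: |A| = 6, |A ∩ B| = 4; needs |A ∩ B| / |A| ≤ 2/3 — true.
(d) table 2: |A| = 7, |A ∩ B| = 2; needs |A ∩ B| ≤ 2 — true.
(e) table 5: |A| = 5, |A ∩ B| = 5; needs A ⊆ B, i.e. every element of A is in B (|A ∖ B| = 0) — true.

5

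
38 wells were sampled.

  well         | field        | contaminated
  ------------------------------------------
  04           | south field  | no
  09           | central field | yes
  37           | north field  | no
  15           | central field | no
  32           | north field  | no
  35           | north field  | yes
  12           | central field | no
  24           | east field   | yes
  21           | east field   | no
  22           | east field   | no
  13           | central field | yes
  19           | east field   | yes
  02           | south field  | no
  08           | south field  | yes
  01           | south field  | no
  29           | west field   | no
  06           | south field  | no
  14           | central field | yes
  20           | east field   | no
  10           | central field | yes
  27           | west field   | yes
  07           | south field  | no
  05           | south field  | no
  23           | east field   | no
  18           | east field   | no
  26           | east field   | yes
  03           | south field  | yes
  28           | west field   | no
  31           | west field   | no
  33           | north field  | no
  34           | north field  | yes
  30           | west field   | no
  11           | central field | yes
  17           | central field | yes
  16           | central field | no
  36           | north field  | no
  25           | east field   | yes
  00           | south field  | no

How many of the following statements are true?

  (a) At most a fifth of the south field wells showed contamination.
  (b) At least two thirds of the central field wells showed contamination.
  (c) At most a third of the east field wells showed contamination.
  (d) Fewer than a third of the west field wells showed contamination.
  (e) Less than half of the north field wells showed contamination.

3

(a) south field: |A| = 9, |A ∩ B| = 2; needs |A ∩ B| / |A| ≤ 1/5 — false.
(b) central field: |A| = 9, |A ∩ B| = 6; needs |A ∩ B| / |A| ≥ 2/3 — true.
(c) east field: |A| = 9, |A ∩ B| = 4; needs |A ∩ B| / |A| ≤ 1/3 — false.
(d) west field: |A| = 5, |A ∩ B| = 1; needs |A ∩ B| / |A| < 1/3 — true.
(e) north field: |A| = 6, |A ∩ B| = 2; needs |A ∩ B| < |A ∖ B| — true.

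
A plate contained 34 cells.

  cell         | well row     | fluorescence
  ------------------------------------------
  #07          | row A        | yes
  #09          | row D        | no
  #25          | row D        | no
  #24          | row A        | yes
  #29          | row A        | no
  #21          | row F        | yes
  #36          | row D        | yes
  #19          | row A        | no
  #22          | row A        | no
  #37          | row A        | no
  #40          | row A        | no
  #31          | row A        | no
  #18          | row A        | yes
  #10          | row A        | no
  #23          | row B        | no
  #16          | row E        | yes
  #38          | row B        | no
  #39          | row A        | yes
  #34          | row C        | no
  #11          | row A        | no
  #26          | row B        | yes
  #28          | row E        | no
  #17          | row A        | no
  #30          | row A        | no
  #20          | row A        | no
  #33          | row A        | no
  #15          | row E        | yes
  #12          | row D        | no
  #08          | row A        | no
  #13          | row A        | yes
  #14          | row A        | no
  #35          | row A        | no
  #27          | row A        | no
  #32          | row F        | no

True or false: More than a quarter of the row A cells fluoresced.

False

The determiner here denotes the relation: |A ∩ B| / |A| > 1/4.
|A| = 21, |A ∩ B| = 5, |A ∖ B| = 16.
|A ∩ B|/|A| = 5/21, so the statement is false.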